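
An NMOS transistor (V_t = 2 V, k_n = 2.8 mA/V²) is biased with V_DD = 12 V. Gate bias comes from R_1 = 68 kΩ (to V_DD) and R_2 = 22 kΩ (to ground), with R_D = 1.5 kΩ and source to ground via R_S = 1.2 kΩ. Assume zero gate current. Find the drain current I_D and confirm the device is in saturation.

V_G = V_DD·R_2/(R_1+R_2) = 12×22/90 = 2.93 V.
Assume saturation: I_D = (k_n/2)(V_GS − V_t)² with V_GS = V_G − I_D·R_S = 2.93 − 1.2·I_D.
Substituting gives 2.02·I_D² − 4.14·I_D + 1.22 = 0, with roots I_D = 0.357 or 1.69 mA.
The root I_D = 1.69 mA gives V_GS = 0.9 V ≤ V_t, so take I_D = 0.357 mA.
Then V_GS = 2.5 V and V_DS = V_DD − I_D(R_D+R_S) = 12 − 0.357×2.7 = 11 V.
Saturation requires V_DS ≥ V_GS − V_t = 0.505 V; 11 ≥ 0.505 ✓.

I_D ≈ 0.36 mA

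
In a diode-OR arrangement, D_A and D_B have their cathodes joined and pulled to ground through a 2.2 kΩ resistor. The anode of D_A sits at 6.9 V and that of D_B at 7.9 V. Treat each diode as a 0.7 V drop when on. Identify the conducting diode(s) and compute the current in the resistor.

Only D_B conducts; I_R ≈ 3.3 mA

Assume both conduct. Then node N would need to be at both 6.9−0.7 = 6.2 V and 7.9−0.7 = 7.2 V, which is impossible.
Assume only D_B conducts: V_N = 7.9 − 0.7 = 7.2 V, so I_R = 7.2/2.2 = 3.27 mA.
Check D_A: its anode-to-cathode voltage is 6.9 − 7.2 = -0.3 V < 0.7 V, so it is off. The assumption is consistent.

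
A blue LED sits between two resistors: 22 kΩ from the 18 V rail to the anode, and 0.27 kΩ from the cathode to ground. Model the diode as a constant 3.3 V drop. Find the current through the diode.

I ≈ 0.66 mA

The two resistors are in series with the diode, so KVL gives 18 = I·22 + 3.3 + I·0.27.
I = (18 − 3.3) / (22 + 0.27) kΩ = 14.7 / 22.3 = 0.66 mA.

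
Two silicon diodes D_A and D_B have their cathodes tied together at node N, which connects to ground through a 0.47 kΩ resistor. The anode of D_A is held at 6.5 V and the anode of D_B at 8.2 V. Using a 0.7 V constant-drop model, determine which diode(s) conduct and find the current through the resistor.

Assume both conduct. Then node N would need to be at both 6.5−0.7 = 5.8 V and 8.2−0.7 = 7.5 V, which is impossible.
Assume only D_B conducts: V_N = 8.2 − 0.7 = 7.5 V, so I_R = 7.5/0.47 = 16 mA.
Check D_A: its anode-to-cathode voltage is 6.5 − 7.5 = -1 V < 0.7 V, so it is off. The assumption is consistent.

Only D_B conducts; I_R ≈ 16 mA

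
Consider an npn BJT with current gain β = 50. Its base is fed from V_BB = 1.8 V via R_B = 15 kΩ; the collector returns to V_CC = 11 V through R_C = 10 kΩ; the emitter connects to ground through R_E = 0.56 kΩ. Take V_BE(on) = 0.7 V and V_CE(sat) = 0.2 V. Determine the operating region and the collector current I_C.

Assume active: I_B = (1.8 − 0.7)/(15 + 51×0.56) = 0.0253 mA, I_C = β·I_B = 1.26 mA.
Then V_CE = 11 − 1.26×10 − 1.29×0.56 = -2.35 V < 0.2 V — the active assumption fails.
Re-solve with V_CE = 0.2 V. KCL at the emitter: V_E/R_E = (V_BB−0.7−V_E)/R_B + (V_CC−0.2−V_E)/R_C, giving V_E = 0.591 V.
I_C = (V_CC − 0.2 − V_E)/R_C = (10.8 − 0.591)/10 = 1.02 mA.
Check: I_B = (1.1 − 0.591)/15 = 0.034 mA, and β·I_B = 1.7 mA > I_C, confirming saturation.

saturation; I_C ≈ 1 mA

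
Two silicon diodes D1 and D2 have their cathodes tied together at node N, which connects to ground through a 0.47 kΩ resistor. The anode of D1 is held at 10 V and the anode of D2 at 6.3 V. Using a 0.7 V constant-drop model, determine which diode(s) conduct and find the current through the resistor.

Only D1 conducts; I_R ≈ 20 mA

Assume both conduct. Then node N would need to be at both 10−0.7 = 9.3 V and 6.3−0.7 = 5.6 V, which is impossible.
Assume only D1 conducts: V_N = 10 − 0.7 = 9.3 V, so I_R = 9.3/0.47 = 19.8 mA.
Check D2: its anode-to-cathode voltage is 6.3 − 9.3 = -3 V < 0.7 V, so it is off. The assumption is consistent.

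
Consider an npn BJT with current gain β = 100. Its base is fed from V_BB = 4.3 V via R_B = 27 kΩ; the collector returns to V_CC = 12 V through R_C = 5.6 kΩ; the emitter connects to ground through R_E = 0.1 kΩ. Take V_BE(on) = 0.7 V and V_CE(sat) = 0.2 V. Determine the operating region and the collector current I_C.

Assume active: I_B = (4.3 − 0.7)/(27 + 101×0.1) = 0.097 mA, I_C = β·I_B = 9.7 mA.
Then V_CE = 12 − 9.7×5.6 − 9.8×0.1 = -43.3 V < 0.2 V — the active assumption fails.
Re-solve with V_CE = 0.2 V. KCL at the emitter: V_E/R_E = (V_BB−0.7−V_E)/R_B + (V_CC−0.2−V_E)/R_C, giving V_E = 0.219 V.
I_C = (V_CC − 0.2 − V_E)/R_C = (11.8 − 0.219)/5.6 = 2.07 mA.
Check: I_B = (3.6 − 0.219)/27 = 0.125 mA, and β·I_B = 12.5 mA > I_C, confirming saturation.

saturation; I_C ≈ 2.1 mA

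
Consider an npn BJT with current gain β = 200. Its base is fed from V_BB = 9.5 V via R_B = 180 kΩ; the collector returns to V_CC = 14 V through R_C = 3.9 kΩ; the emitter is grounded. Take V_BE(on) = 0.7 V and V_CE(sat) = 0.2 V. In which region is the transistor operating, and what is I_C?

saturation; I_C ≈ 3.5 mA

Assume active: I_B = (9.5 − 0.7)/180 = 0.0489 mA, giving I_C = β·I_B = 9.78 mA.
But then V_CE = 14 − 9.78×3.9 = -24.1 V < V_CE(sat) = 0.2 V — impossible in the active region.
So the transistor is saturated. With V_CE = 0.2 V, I_C = (V_CC − 0.2)/R_C = 13.8/3.9 = 3.54 mA.
Check: β·I_B = 9.78 mA > I_C = 3.54 mA, confirming saturation.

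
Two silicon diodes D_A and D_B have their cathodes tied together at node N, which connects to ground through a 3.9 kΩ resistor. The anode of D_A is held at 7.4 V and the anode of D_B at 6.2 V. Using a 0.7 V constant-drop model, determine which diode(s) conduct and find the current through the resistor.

Only D_A conducts; I_R ≈ 1.7 mA

Assume both conduct. Then node N would need to be at both 7.4−0.7 = 6.7 V and 6.2−0.7 = 5.5 V, which is impossible.
Assume only D_A conducts: V_N = 7.4 − 0.7 = 6.7 V, so I_R = 6.7/3.9 = 1.72 mA.
Check D_B: its anode-to-cathode voltage is 6.2 − 6.7 = -0.5 V < 0.7 V, so it is off. The assumption is consistent.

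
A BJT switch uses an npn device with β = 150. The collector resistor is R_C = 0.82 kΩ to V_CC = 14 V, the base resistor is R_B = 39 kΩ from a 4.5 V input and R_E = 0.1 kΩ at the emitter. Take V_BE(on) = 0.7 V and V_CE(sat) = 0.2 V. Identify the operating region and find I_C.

active; I_C ≈ 11 mA

Assume active. Base-emitter loop: I_B = (V_BB − V_BE)/(R_B + (β+1)R_E) = (4.5 − 0.7)/(39 + 151×0.1) = 0.0702 mA.
I_C = β·I_B = 150×0.0702 = 10.5 mA.
V_CE = V_CC − I_C·R_C − I_E·R_E = 14 − 10.5×0.82 − 10.6×0.1 = 4.3 V > V_CE(sat), so the active-region assumption holds.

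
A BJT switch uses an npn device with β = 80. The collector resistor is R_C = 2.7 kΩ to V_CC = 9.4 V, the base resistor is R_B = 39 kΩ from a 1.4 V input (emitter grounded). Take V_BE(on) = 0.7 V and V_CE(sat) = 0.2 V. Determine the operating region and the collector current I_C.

active; I_C ≈ 1.4 mA

Assume active. Base-emitter loop: I_B = (V_BB − V_BE)/R_B = (1.4 − 0.7)/39 = 0.0179 mA.
I_C = β·I_B = 80×0.0179 = 1.44 mA.
V_CE = V_CC − I_C·R_C = 9.4 − 1.44×2.7 = 5.52 V > V_CE(sat), so the active-region assumption holds.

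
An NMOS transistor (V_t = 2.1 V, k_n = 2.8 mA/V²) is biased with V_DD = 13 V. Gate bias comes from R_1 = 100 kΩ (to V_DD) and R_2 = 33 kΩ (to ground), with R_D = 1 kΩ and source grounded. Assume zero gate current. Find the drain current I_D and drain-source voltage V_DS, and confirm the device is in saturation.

I_D ≈ 1.8 mA, V_DS ≈ 11 V

V_G = V_DD·R_2/(R_1+R_2) = 13×33/133 = 3.23 V. With the source grounded, V_GS = V_G = 3.23 V.
Assume saturation: I_D = (k_n/2)(V_GS − V_t)² = (2.8/2)×(3.23 − 2.1)² = 1.4×1.13² = 1.77 mA.
V_DS = V_DD − I_D·R_D = 13 − 1.77×1 = 11.2 V.
Saturation requires V_DS ≥ V_GS − V_t = 1.13 V; 11.2 ≥ 1.13 ✓.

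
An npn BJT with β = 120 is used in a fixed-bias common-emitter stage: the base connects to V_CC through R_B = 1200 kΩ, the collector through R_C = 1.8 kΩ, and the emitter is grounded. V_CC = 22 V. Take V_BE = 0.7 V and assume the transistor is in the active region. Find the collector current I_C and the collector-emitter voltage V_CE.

Base loop: V_CC = I_B·R_B + V_BE, so I_B = (22 − 0.7)/1200 kΩ = 0.0178 mA.
In the active region I_C = β·I_B = 120 × 0.0178 = 2.13 mA.
Collector loop: V_CE = V_CC − I_C·R_C = 22 − 2.13×1.8 = 18.2 V.
Since V_CE = 18.2 V > V_CE(sat) ≈ 0.2 V, the transistor is in the active region as assumed.

I_C ≈ 2.1 mA, V_CE ≈ 18 V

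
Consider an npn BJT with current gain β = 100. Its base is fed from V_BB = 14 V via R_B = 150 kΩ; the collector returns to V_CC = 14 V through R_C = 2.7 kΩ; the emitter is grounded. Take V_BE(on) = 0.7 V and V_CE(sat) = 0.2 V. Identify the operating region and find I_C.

Assume active: I_B = (14 − 0.7)/150 = 0.0887 mA, giving I_C = β·I_B = 8.87 mA.
But then V_CE = 14 − 8.87×2.7 = -9.94 V < V_CE(sat) = 0.2 V — impossible in the active region.
So the transistor is saturated. With V_CE = 0.2 V, I_C = (V_CC − 0.2)/R_C = 13.8/2.7 = 5.11 mA.
Check: β·I_B = 8.87 mA > I_C = 5.11 mA, confirming saturation.

saturation; I_C ≈ 5.1 mA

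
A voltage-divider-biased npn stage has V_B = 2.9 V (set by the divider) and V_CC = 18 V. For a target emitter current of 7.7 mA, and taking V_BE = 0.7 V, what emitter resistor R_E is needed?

V_E = V_B − V_BE = 2.9 − 0.7 = 2.2 V.
R_E = V_E / I_E = 2.2 / 7.7 = 0.286 kΩ.

R_E ≈ 0.29 kΩ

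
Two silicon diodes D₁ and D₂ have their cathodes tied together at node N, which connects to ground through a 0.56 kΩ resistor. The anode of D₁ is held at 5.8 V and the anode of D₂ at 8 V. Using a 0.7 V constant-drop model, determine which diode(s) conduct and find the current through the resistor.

Only D₂ conducts; I_R ≈ 13 mA

Assume both conduct. Then node N would need to be at both 5.8−0.7 = 5.1 V and 8−0.7 = 7.3 V, which is impossible.
Assume only D₂ conducts: V_N = 8 − 0.7 = 7.3 V, so I_R = 7.3/0.56 = 13 mA.
Check D₁: its anode-to-cathode voltage is 5.8 − 7.3 = -1.5 V < 0.7 V, so it is off. The assumption is consistent.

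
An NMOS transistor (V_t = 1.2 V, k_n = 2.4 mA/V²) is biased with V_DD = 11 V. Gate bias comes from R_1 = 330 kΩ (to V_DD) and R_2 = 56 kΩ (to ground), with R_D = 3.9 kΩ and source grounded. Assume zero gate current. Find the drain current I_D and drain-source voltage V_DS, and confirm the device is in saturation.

I_D ≈ 0.19 mA, V_DS ≈ 10 V

V_G = V_DD·R_2/(R_1+R_2) = 11×56/386 = 1.6 V. With the source grounded, V_GS = V_G = 1.6 V.
Assume saturation: I_D = (k_n/2)(V_GS − V_t)² = (2.4/2)×(1.6 − 1.2)² = 1.2×0.396² = 0.188 mA.
V_DS = V_DD − I_D·R_D = 11 − 0.188×3.9 = 10.3 V.
Saturation requires V_DS ≥ V_GS − V_t = 0.396 V; 10.3 ≥ 0.396 ✓.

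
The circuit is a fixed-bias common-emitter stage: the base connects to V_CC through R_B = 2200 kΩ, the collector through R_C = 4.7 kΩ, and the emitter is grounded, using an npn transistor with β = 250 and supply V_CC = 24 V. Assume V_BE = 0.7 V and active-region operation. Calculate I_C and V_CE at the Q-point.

I_C ≈ 2.6 mA, V_CE ≈ 12 V

Base loop: V_CC = I_B·R_B + V_BE, so I_B = (24 − 0.7)/2200 kΩ = 0.0106 mA.
In the active region I_C = β·I_B = 250 × 0.0106 = 2.65 mA.
Collector loop: V_CE = V_CC − I_C·R_C = 24 − 2.65×4.7 = 11.6 V.
Since V_CE = 11.6 V > V_CE(sat) ≈ 0.2 V, the transistor is in the active region as assumed.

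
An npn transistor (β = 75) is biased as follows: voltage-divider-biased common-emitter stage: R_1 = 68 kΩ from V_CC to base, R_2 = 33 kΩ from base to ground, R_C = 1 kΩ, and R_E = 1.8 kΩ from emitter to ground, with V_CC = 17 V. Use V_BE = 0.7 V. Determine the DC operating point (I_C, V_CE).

Thevenize the base divider: V_Th = V_CC·R_2/(R_1+R_2) = 17×33/101 = 5.55 V, R_Th = R_1‖R_2 = 22.2 kΩ.
Base-emitter loop: V_Th = I_B·R_Th + V_BE + (β+1)I_B·R_E, so I_B = (5.55 − 0.7) / (22.2 + 76×1.8) = 0.0305 mA.
I_C = β·I_B = 75×0.0305 = 2.29 mA, and I_E = (β+1)I_B = 2.32 mA.
V_CE = V_CC − I_C·R_C − I_E·R_E = 17 − 2.29×1 − 2.32×1.8 = 10.5 V.
V_CE = 10.5 V > 0.2 V confirms active-region operation.

I_C ≈ 2.3 mA, V_CE ≈ 11 V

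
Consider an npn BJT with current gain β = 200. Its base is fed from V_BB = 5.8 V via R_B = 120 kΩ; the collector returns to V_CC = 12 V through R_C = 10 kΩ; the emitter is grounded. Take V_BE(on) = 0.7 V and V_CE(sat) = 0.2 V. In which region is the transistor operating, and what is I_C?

saturation; I_C ≈ 1.2 mA

Assume active: I_B = (5.8 − 0.7)/120 = 0.0425 mA, giving I_C = β·I_B = 8.5 mA.
But then V_CE = 12 − 8.5×10 = -73 V < V_CE(sat) = 0.2 V — impossible in the active region.
So the transistor is saturated. With V_CE = 0.2 V, I_C = (V_CC − 0.2)/R_C = 11.8/10 = 1.18 mA.
Check: β·I_B = 8.5 mA > I_C = 1.18 mA, confirming saturation.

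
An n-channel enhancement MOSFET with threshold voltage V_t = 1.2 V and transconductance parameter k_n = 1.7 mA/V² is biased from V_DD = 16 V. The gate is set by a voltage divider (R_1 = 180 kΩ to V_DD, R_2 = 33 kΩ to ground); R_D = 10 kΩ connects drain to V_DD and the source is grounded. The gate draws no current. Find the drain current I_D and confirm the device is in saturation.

V_G = V_DD·R_2/(R_1+R_2) = 16×33/213 = 2.48 V. With the source grounded, V_GS = V_G = 2.48 V.
Assume saturation: I_D = (k_n/2)(V_GS − V_t)² = (1.7/2)×(2.48 − 1.2)² = 0.85×1.28² = 1.39 mA.
V_DS = V_DD − I_D·R_D = 16 − 1.39×10 = 2.1 V.
Saturation requires V_DS ≥ V_GS − V_t = 1.28 V; 2.1 ≥ 1.28 ✓.

I_D ≈ 1.4 mA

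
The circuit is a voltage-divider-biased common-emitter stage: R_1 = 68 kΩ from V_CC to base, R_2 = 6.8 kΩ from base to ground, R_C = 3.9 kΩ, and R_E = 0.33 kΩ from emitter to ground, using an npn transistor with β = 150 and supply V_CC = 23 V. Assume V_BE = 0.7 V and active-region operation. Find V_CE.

V_CE ≈ 7.2 V

Thevenize the base divider: V_Th = V_CC·R_2/(R_1+R_2) = 23×6.8/74.8 = 2.09 V, R_Th = R_1‖R_2 = 6.18 kΩ.
Base-emitter loop: V_Th = I_B·R_Th + V_BE + (β+1)I_B·R_E, so I_B = (2.09 − 0.7) / (6.18 + 151×0.33) = 0.0248 mA.
I_C = β·I_B = 150×0.0248 = 3.72 mA, and I_E = (β+1)I_B = 3.75 mA.
V_CE = V_CC − I_C·R_C − I_E·R_E = 23 − 3.72×3.9 − 3.75×0.33 = 7.24 V.
V_CE = 7.24 V > 0.2 V confirms active-region operation.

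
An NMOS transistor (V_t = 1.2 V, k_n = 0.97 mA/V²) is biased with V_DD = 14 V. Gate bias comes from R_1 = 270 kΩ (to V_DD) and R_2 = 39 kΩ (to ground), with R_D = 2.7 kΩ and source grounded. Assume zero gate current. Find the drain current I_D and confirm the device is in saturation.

I_D ≈ 0.16 mA

V_G = V_DD·R_2/(R_1+R_2) = 14×39/309 = 1.77 V. With the source grounded, V_GS = V_G = 1.77 V.
Assume saturation: I_D = (k_n/2)(V_GS − V_t)² = (0.97/2)×(1.77 − 1.2)² = 0.485×0.567² = 0.156 mA.
V_DS = V_DD − I_D·R_D = 14 − 0.156×2.7 = 13.6 V.
Saturation requires V_DS ≥ V_GS − V_t = 0.567 V; 13.6 ≥ 0.567 ✓.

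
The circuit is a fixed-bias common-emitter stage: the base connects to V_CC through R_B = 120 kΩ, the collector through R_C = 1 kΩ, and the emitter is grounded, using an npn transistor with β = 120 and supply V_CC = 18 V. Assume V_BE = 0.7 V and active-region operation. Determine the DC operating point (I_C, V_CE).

Base loop: V_CC = I_B·R_B + V_BE, so I_B = (18 − 0.7)/120 kΩ = 0.144 mA.
In the active region I_C = β·I_B = 120 × 0.144 = 17.3 mA.
Collector loop: V_CE = V_CC − I_C·R_C = 18 − 17.3×1 = 0.7 V.
Since V_CE = 0.7 V > V_CE(sat) ≈ 0.2 V, the transistor is in the active region as assumed.

I_C ≈ 17 mA, V_CE ≈ 0.7 V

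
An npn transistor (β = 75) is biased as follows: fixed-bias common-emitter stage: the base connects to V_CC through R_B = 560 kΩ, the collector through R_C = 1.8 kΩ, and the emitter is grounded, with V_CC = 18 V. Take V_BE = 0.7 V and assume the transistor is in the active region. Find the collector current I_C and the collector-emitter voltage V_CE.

Base loop: V_CC = I_B·R_B + V_BE, so I_B = (18 − 0.7)/560 kΩ = 0.0309 mA.
In the active region I_C = β·I_B = 75 × 0.0309 = 2.32 mA.
Collector loop: V_CE = V_CC − I_C·R_C = 18 − 2.32×1.8 = 13.8 V.
Since V_CE = 13.8 V > V_CE(sat) ≈ 0.2 V, the transistor is in the active region as assumed.

I_C ≈ 2.3 mA, V_CE ≈ 14 V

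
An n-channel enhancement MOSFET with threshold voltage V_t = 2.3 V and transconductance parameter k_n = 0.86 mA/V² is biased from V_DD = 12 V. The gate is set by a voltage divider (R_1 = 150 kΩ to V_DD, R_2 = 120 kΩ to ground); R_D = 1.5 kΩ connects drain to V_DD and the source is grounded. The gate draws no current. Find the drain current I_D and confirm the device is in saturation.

I_D ≈ 4 mA

V_G = V_DD·R_2/(R_1+R_2) = 12×120/270 = 5.33 V. With the source grounded, V_GS = V_G = 5.33 V.
Assume saturation: I_D = (k_n/2)(V_GS − V_t)² = (0.86/2)×(5.33 − 2.3)² = 0.43×3.03² = 3.96 mA.
V_DS = V_DD − I_D·R_D = 12 − 3.96×1.5 = 6.07 V.
Saturation requires V_DS ≥ V_GS − V_t = 3.03 V; 6.07 ≥ 3.03 ✓.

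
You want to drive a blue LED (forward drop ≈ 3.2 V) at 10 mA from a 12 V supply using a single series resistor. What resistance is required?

R ≈ 0.88 kΩ

The resistor drops V_S − V_D = 12 − 3.2 = 8.8 V at 10 mA.
R = 8.8 V / 10 mA = 0.88 kΩ.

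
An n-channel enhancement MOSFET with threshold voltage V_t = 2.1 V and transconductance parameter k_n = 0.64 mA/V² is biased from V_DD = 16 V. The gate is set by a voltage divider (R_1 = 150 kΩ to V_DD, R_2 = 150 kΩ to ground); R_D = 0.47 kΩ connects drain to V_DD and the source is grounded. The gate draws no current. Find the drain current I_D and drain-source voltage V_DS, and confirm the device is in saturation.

V_G = V_DD·R_2/(R_1+R_2) = 16×150/300 = 8 V. With the source grounded, V_GS = V_G = 8 V.
Assume saturation: I_D = (k_n/2)(V_GS − V_t)² = (0.64/2)×(8 − 2.1)² = 0.32×5.9² = 11.1 mA.
V_DS = V_DD − I_D·R_D = 16 − 11.1×0.47 = 10.8 V.
Saturation requires V_DS ≥ V_GS − V_t = 5.9 V; 10.8 ≥ 5.9 ✓.

I_D ≈ 11 mA, V_DS ≈ 11 V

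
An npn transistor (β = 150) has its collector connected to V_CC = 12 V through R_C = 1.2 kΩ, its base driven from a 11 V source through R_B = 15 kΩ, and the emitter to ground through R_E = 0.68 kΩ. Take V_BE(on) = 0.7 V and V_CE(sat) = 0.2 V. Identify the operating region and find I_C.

Assume active: I_B = (11 − 0.7)/(15 + 151×0.68) = 0.0875 mA, I_C = β·I_B = 13.1 mA.
Then V_CE = 12 − 13.1×1.2 − 13.2×0.68 = -12.7 V < 0.2 V — the active assumption fails.
Re-solve with V_CE = 0.2 V. KCL at the emitter: V_E/R_E = (V_BB−0.7−V_E)/R_B + (V_CC−0.2−V_E)/R_C, giving V_E = 4.44 V.
I_C = (V_CC − 0.2 − V_E)/R_C = (11.8 − 4.44)/1.2 = 6.14 mA.
Check: I_B = (10.3 − 4.44)/15 = 0.391 mA, and β·I_B = 58.6 mA > I_C, confirming saturation.

saturation; I_C ≈ 6.1 mA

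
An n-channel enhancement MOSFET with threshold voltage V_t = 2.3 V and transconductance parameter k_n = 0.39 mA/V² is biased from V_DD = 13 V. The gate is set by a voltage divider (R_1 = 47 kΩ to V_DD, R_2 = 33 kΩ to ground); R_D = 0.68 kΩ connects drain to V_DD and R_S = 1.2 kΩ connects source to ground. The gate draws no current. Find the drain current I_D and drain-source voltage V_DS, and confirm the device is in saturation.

I_D ≈ 0.83 mA, V_DS ≈ 11 V

V_G = V_DD·R_2/(R_1+R_2) = 13×33/80 = 5.36 V.
Assume saturation: I_D = (k_n/2)(V_GS − V_t)² with V_GS = V_G − I_D·R_S = 5.36 − 1.2·I_D.
Substituting gives 0.281·I_D² − 2.43·I_D + 1.83 = 0, with roots I_D = 0.831 or 7.83 mA.
The root I_D = 7.83 mA gives V_GS = -4.04 V ≤ V_t, so take I_D = 0.831 mA.
Then V_GS = 4.36 V and V_DS = V_DD − I_D(R_D+R_S) = 13 − 0.831×1.88 = 11.4 V.
Saturation requires V_DS ≥ V_GS − V_t = 2.06 V; 11.4 ≥ 2.06 ✓.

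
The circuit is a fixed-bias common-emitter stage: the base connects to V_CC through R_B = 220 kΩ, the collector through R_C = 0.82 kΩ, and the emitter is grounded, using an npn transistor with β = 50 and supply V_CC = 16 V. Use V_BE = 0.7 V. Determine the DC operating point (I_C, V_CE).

Base loop: V_CC = I_B·R_B + V_BE, so I_B = (16 − 0.7)/220 kΩ = 0.0695 mA.
In the active region I_C = β·I_B = 50 × 0.0695 = 3.48 mA.
Collector loop: V_CE = V_CC − I_C·R_C = 16 − 3.48×0.82 = 13.1 V.
Since V_CE = 13.1 V > V_CE(sat) ≈ 0.2 V, the transistor is in the active region as assumed.

I_C ≈ 3.5 mA, V_CE ≈ 13 V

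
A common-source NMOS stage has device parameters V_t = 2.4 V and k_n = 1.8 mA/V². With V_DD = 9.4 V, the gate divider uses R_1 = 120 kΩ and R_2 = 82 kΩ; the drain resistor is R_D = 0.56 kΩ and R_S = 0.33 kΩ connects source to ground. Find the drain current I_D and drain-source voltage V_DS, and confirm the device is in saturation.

I_D ≈ 1 mA, V_DS ≈ 8.5 V

V_G = V_DD·R_2/(R_1+R_2) = 9.4×82/202 = 3.82 V.
Assume saturation: I_D = (k_n/2)(V_GS − V_t)² with V_GS = V_G − I_D·R_S = 3.82 − 0.33·I_D.
Substituting gives 0.098·I_D² − 1.84·I_D + 1.8 = 0, with roots I_D = 1.04 or 17.7 mA.
The root I_D = 17.7 mA gives V_GS = -2.04 V ≤ V_t, so take I_D = 1.04 mA.
Then V_GS = 3.47 V and V_DS = V_DD − I_D(R_D+R_S) = 9.4 − 1.04×0.89 = 8.48 V.
Saturation requires V_DS ≥ V_GS − V_t = 1.07 V; 8.48 ≥ 1.07 ✓.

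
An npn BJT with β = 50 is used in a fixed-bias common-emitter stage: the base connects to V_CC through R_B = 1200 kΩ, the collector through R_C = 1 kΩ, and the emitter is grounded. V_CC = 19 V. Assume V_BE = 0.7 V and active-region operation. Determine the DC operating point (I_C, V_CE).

Base loop: V_CC = I_B·R_B + V_BE, so I_B = (19 − 0.7)/1200 kΩ = 0.0153 mA.
In the active region I_C = β·I_B = 50 × 0.0153 = 0.763 mA.
Collector loop: V_CE = V_CC − I_C·R_C = 19 − 0.763×1 = 18.2 V.
Since V_CE = 18.2 V > V_CE(sat) ≈ 0.2 V, the transistor is in the active region as assumed.

I_C ≈ 0.76 mA, V_CE ≈ 18 V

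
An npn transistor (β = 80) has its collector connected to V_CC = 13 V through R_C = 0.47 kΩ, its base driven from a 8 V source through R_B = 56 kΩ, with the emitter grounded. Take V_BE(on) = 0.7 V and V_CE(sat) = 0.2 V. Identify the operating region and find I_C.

Assume active. Base-emitter loop: I_B = (V_BB − V_BE)/R_B = (8 − 0.7)/56 = 0.13 mA.
I_C = β·I_B = 80×0.13 = 10.4 mA.
V_CE = V_CC − I_C·R_C = 13 − 10.4×0.47 = 8.1 V > V_CE(sat), so the active-region assumption holds.

active; I_C ≈ 10 mA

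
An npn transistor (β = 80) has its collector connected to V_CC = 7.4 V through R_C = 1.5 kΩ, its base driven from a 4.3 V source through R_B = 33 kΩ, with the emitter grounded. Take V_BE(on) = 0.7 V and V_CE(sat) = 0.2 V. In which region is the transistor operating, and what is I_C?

saturation; I_C ≈ 4.8 mA

Assume active: I_B = (4.3 − 0.7)/33 = 0.109 mA, giving I_C = β·I_B = 8.73 mA.
But then V_CE = 7.4 − 8.73×1.5 = -5.69 V < V_CE(sat) = 0.2 V — impossible in the active region.
So the transistor is saturated. With V_CE = 0.2 V, I_C = (V_CC − 0.2)/R_C = 7.2/1.5 = 4.8 mA.
Check: β·I_B = 8.73 mA > I_C = 4.8 mA, confirming saturation.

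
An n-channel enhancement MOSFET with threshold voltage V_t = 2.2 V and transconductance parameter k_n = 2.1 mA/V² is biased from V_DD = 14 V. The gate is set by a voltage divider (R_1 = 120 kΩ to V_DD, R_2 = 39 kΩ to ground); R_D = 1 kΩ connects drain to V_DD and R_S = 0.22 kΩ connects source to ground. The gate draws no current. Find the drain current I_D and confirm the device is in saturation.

I_D ≈ 1.1 mA

V_G = V_DD·R_2/(R_1+R_2) = 14×39/159 = 3.43 V.
Assume saturation: I_D = (k_n/2)(V_GS − V_t)² with V_GS = V_G − I_D·R_S = 3.43 − 0.22·I_D.
Substituting gives 0.0508·I_D² − 1.57·I_D + 1.6 = 0, with roots I_D = 1.05 or 29.8 mA.
The root I_D = 29.8 mA gives V_GS = -3.13 V ≤ V_t, so take I_D = 1.05 mA.
Then V_GS = 3.2 V and V_DS = V_DD − I_D(R_D+R_S) = 14 − 1.05×1.22 = 12.7 V.
Saturation requires V_DS ≥ V_GS − V_t = 1 V; 12.7 ≥ 1 ✓.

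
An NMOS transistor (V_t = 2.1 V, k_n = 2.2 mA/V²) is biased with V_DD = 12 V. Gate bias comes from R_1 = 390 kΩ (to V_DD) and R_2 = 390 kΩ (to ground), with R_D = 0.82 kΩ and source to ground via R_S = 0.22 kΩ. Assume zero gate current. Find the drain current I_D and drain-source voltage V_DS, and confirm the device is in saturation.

I_D ≈ 6.6 mA, V_DS ≈ 5.1 V

V_G = V_DD·R_2/(R_1+R_2) = 12×390/780 = 6 V.
Assume saturation: I_D = (k_n/2)(V_GS − V_t)² with V_GS = V_G − I_D·R_S = 6 − 0.22·I_D.
Substituting gives 0.0532·I_D² − 2.89·I_D + 16.7 = 0, with roots I_D = 6.6 or 47.6 mA.
The root I_D = 47.6 mA gives V_GS = -4.48 V ≤ V_t, so take I_D = 6.6 mA.
Then V_GS = 4.55 V and V_DS = V_DD − I_D(R_D+R_S) = 12 − 6.6×1.04 = 5.14 V.
Saturation requires V_DS ≥ V_GS − V_t = 2.45 V; 5.14 ≥ 2.45 ✓.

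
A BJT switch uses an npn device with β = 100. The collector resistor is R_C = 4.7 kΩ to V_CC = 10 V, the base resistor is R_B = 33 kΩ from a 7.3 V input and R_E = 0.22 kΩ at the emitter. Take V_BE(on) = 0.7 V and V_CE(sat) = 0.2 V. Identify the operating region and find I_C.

saturation; I_C ≈ 2 mA

Assume active: I_B = (7.3 − 0.7)/(33 + 101×0.22) = 0.12 mA, I_C = β·I_B = 12 mA.
Then V_CE = 10 − 12×4.7 − 12.1×0.22 = -48.8 V < 0.2 V — the active assumption fails.
Re-solve with V_CE = 0.2 V. KCL at the emitter: V_E/R_E = (V_BB−0.7−V_E)/R_B + (V_CC−0.2−V_E)/R_C, giving V_E = 0.477 V.
I_C = (V_CC − 0.2 − V_E)/R_C = (9.8 − 0.477)/4.7 = 1.98 mA.
Check: I_B = (6.6 − 0.477)/33 = 0.186 mA, and β·I_B = 18.6 mA > I_C, confirming saturation.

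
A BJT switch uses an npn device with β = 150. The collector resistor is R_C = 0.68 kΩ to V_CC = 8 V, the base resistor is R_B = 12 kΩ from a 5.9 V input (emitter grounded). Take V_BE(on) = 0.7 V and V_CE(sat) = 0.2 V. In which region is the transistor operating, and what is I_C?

saturation; I_C ≈ 11 mA

Assume active: I_B = (5.9 − 0.7)/12 = 0.433 mA, giving I_C = β·I_B = 65 mA.
But then V_CE = 8 − 65×0.68 = -36.2 V < V_CE(sat) = 0.2 V — impossible in the active region.
So the transistor is saturated. With V_CE = 0.2 V, I_C = (V_CC − 0.2)/R_C = 7.8/0.68 = 11.5 mA.
Check: β·I_B = 65 mA > I_C = 11.5 mA, confirming saturation.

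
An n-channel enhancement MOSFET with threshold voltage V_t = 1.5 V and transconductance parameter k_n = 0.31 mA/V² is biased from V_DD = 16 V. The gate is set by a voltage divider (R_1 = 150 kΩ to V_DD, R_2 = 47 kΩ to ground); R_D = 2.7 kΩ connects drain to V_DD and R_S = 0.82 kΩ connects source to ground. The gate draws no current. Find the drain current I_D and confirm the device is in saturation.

I_D ≈ 0.54 mA

V_G = V_DD·R_2/(R_1+R_2) = 16×47/197 = 3.82 V.
Assume saturation: I_D = (k_n/2)(V_GS − V_t)² with V_GS = V_G − I_D·R_S = 3.82 − 0.82·I_D.
Substituting gives 0.104·I_D² − 1.59·I_D + 0.832 = 0, with roots I_D = 0.543 or 14.7 mA.
The root I_D = 14.7 mA gives V_GS = -8.24 V ≤ V_t, so take I_D = 0.543 mA.
Then V_GS = 3.37 V and V_DS = V_DD − I_D(R_D+R_S) = 16 − 0.543×3.52 = 14.1 V.
Saturation requires V_DS ≥ V_GS − V_t = 1.87 V; 14.1 ≥ 1.87 ✓.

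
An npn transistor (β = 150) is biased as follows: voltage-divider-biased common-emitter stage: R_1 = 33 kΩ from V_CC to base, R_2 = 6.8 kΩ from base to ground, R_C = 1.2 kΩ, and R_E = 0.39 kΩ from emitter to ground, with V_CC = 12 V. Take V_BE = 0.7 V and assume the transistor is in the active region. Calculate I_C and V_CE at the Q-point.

Thevenize the base divider: V_Th = V_CC·R_2/(R_1+R_2) = 12×6.8/39.8 = 2.05 V, R_Th = R_1‖R_2 = 5.64 kΩ.
Base-emitter loop: V_Th = I_B·R_Th + V_BE + (β+1)I_B·R_E, so I_B = (2.05 − 0.7) / (5.64 + 151×0.39) = 0.0209 mA.
I_C = β·I_B = 150×0.0209 = 3.14 mA, and I_E = (β+1)I_B = 3.16 mA.
V_CE = V_CC − I_C·R_C − I_E·R_E = 12 − 3.14×1.2 − 3.16×0.39 = 7 V.
V_CE = 7 V > 0.2 V confirms active-region operation.

I_C ≈ 3.1 mA, V_CE ≈ 7 V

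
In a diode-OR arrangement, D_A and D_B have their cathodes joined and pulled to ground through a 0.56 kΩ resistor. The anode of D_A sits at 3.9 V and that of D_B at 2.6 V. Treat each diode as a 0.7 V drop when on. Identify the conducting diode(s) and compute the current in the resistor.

Assume both conduct. Then node N would need to be at both 3.9−0.7 = 3.2 V and 2.6−0.7 = 1.9 V, which is impossible.
Assume only D_A conducts: V_N = 3.9 − 0.7 = 3.2 V, so I_R = 3.2/0.56 = 5.71 mA.
Check D_B: its anode-to-cathode voltage is 2.6 − 3.2 = -0.6 V < 0.7 V, so it is off. The assumption is consistent.

Only D_A conducts; I_R ≈ 5.7 mA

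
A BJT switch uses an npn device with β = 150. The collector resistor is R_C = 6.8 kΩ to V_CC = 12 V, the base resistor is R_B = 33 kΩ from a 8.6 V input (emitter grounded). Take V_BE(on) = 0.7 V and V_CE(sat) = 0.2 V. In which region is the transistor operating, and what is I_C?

Assume active: I_B = (8.6 − 0.7)/33 = 0.239 mA, giving I_C = β·I_B = 35.9 mA.
But then V_CE = 12 − 35.9×6.8 = -232 V < V_CE(sat) = 0.2 V — impossible in the active region.
So the transistor is saturated. With V_CE = 0.2 V, I_C = (V_CC − 0.2)/R_C = 11.8/6.8 = 1.74 mA.
Check: β·I_B = 35.9 mA > I_C = 1.74 mA, confirming saturation.

saturation; I_C ≈ 1.7 mA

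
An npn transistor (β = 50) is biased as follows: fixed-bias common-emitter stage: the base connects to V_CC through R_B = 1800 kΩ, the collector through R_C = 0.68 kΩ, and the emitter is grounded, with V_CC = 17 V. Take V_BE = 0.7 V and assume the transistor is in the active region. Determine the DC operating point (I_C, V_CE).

I_C ≈ 0.45 mA, V_CE ≈ 17 V

Base loop: V_CC = I_B·R_B + V_BE, so I_B = (17 − 0.7)/1800 kΩ = 0.00906 mA.
In the active region I_C = β·I_B = 50 × 0.00906 = 0.453 mA.
Collector loop: V_CE = V_CC − I_C·R_C = 17 − 0.453×0.68 = 16.7 V.
Since V_CE = 16.7 V > V_CE(sat) ≈ 0.2 V, the transistor is in the active region as assumed.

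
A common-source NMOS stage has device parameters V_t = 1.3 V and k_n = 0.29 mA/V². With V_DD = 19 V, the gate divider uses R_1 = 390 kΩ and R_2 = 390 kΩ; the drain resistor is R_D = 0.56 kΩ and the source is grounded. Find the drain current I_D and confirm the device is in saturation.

I_D ≈ 9.7 mA

V_G = V_DD·R_2/(R_1+R_2) = 19×390/780 = 9.5 V. With the source grounded, V_GS = V_G = 9.5 V.
Assume saturation: I_D = (k_n/2)(V_GS − V_t)² = (0.29/2)×(9.5 − 1.3)² = 0.145×8.2² = 9.75 mA.
V_DS = V_DD − I_D·R_D = 19 − 9.75×0.56 = 13.5 V.
Saturation requires V_DS ≥ V_GS − V_t = 8.2 V; 13.5 ≥ 8.2 ✓.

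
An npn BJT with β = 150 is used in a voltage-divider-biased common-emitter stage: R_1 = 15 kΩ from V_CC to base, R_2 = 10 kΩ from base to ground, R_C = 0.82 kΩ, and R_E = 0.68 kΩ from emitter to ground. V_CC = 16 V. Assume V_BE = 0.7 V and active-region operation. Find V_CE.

Thevenize the base divider: V_Th = V_CC·R_2/(R_1+R_2) = 16×10/25 = 6.4 V, R_Th = R_1‖R_2 = 6 kΩ.
Base-emitter loop: V_Th = I_B·R_Th + V_BE + (β+1)I_B·R_E, so I_B = (6.4 − 0.7) / (6 + 151×0.68) = 0.0524 mA.
I_C = β·I_B = 150×0.0524 = 7.87 mA, and I_E = (β+1)I_B = 7.92 mA.
V_CE = V_CC − I_C·R_C − I_E·R_E = 16 − 7.87×0.82 − 7.92×0.68 = 4.16 V.
V_CE = 4.16 V > 0.2 V confirms active-region operation.

V_CE ≈ 4.2 V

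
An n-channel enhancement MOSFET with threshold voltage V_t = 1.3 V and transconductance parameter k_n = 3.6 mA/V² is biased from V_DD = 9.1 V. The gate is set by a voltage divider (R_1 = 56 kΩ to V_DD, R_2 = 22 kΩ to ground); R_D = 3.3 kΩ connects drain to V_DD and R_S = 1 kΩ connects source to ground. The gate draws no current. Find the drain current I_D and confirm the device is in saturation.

V_G = V_DD·R_2/(R_1+R_2) = 9.1×22/78 = 2.57 V.
Assume saturation: I_D = (k_n/2)(V_GS − V_t)² with V_GS = V_G − I_D·R_S = 2.57 − 1·I_D.
Substituting gives 1.8·I_D² − 5.56·I_D + 2.89 = 0, with roots I_D = 0.661 or 2.43 mA.
The root I_D = 2.43 mA gives V_GS = 0.139 V ≤ V_t, so take I_D = 0.661 mA.
Then V_GS = 1.91 V and V_DS = V_DD − I_D(R_D+R_S) = 9.1 − 0.661×4.3 = 6.26 V.
Saturation requires V_DS ≥ V_GS − V_t = 0.606 V; 6.26 ≥ 0.606 ✓.

I_D ≈ 0.66 mA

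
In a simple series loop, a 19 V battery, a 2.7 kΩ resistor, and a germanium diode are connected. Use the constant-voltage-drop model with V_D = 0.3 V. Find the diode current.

I ≈ 6.9 mA

KVL around the loop: 19 = V_D + I·R = 0.3 + I × 2.7 kΩ.
So I = (19 − 0.3) / 2.7 kΩ = 18.7 / 2.7 = 6.93 mA.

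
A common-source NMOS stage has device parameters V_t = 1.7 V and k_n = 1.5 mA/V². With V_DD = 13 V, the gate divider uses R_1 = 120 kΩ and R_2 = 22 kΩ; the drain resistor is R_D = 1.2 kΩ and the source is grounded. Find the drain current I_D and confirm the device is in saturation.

I_D ≈ 0.074 mA

V_G = V_DD·R_2/(R_1+R_2) = 13×22/142 = 2.01 V. With the source grounded, V_GS = V_G = 2.01 V.
Assume saturation: I_D = (k_n/2)(V_GS − V_t)² = (1.5/2)×(2.01 − 1.7)² = 0.75×0.314² = 0.074 mA.
V_DS = V_DD − I_D·R_D = 13 − 0.074×1.2 = 12.9 V.
Saturation requires V_DS ≥ V_GS − V_t = 0.314 V; 12.9 ≥ 0.314 ✓.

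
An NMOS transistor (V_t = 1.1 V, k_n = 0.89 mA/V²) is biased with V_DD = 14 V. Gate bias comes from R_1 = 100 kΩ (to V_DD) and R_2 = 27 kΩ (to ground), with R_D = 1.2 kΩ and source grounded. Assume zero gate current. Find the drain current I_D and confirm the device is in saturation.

V_G = V_DD·R_2/(R_1+R_2) = 14×27/127 = 2.98 V. With the source grounded, V_GS = V_G = 2.98 V.
Assume saturation: I_D = (k_n/2)(V_GS − V_t)² = (0.89/2)×(2.98 − 1.1)² = 0.445×1.88² = 1.57 mA.
V_DS = V_DD − I_D·R_D = 14 − 1.57×1.2 = 12.1 V.
Saturation requires V_DS ≥ V_GS − V_t = 1.88 V; 12.1 ≥ 1.88 ✓.

I_D ≈ 1.6 mA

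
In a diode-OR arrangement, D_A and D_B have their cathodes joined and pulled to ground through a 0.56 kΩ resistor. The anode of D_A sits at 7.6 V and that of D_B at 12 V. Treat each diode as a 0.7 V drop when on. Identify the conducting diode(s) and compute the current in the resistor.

Only D_B conducts; I_R ≈ 20 mA

Assume both conduct. Then node N would need to be at both 7.6−0.7 = 6.9 V and 12−0.7 = 11.3 V, which is impossible.
Assume only D_B conducts: V_N = 12 − 0.7 = 11.3 V, so I_R = 11.3/0.56 = 20.2 mA.
Check D_A: its anode-to-cathode voltage is 7.6 − 11.3 = -3.7 V < 0.7 V, so it is off. The assumption is consistent.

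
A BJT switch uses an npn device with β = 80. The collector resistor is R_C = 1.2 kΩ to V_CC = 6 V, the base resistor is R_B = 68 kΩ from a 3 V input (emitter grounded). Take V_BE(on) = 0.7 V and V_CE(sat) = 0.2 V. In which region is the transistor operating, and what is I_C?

active; I_C ≈ 2.7 mA

Assume active. Base-emitter loop: I_B = (V_BB − V_BE)/R_B = (3 − 0.7)/68 = 0.0338 mA.
I_C = β·I_B = 80×0.0338 = 2.71 mA.
V_CE = V_CC − I_C·R_C = 6 − 2.71×1.2 = 2.75 V > V_CE(sat), so the active-region assumption holds.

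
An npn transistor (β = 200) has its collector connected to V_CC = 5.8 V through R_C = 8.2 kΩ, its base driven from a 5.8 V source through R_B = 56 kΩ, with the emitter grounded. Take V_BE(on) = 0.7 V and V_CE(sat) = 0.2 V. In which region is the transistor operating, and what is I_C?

Assume active: I_B = (5.8 − 0.7)/56 = 0.0911 mA, giving I_C = β·I_B = 18.2 mA.
But then V_CE = 5.8 − 18.2×8.2 = -144 V < V_CE(sat) = 0.2 V — impossible in the active region.
So the transistor is saturated. With V_CE = 0.2 V, I_C = (V_CC − 0.2)/R_C = 5.6/8.2 = 0.683 mA.
Check: β·I_B = 18.2 mA > I_C = 0.683 mA, confirming saturation.

saturation; I_C ≈ 0.68 mA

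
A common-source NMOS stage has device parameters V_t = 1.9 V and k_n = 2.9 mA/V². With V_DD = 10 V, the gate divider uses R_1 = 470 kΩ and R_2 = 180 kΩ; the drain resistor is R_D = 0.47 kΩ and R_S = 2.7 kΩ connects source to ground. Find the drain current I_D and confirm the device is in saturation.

I_D ≈ 0.19 mA

V_G = V_DD·R_2/(R_1+R_2) = 10×180/650 = 2.77 V.
Assume saturation: I_D = (k_n/2)(V_GS − V_t)² with V_GS = V_G − I_D·R_S = 2.77 − 2.7·I_D.
Substituting gives 10.6·I_D² − 7.81·I_D + 1.1 = 0, with roots I_D = 0.188 or 0.55 mA.
The root I_D = 0.55 mA gives V_GS = 1.28 V ≤ V_t, so take I_D = 0.188 mA.
Then V_GS = 2.26 V and V_DS = V_DD − I_D(R_D+R_S) = 10 − 0.188×3.17 = 9.4 V.
Saturation requires V_DS ≥ V_GS − V_t = 0.36 V; 9.4 ≥ 0.36 ✓.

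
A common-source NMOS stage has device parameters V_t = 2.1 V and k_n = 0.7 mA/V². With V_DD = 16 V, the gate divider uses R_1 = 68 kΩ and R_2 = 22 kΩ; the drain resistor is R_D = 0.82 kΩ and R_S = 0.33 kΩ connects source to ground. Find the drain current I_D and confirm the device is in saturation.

V_G = V_DD·R_2/(R_1+R_2) = 16×22/90 = 3.91 V.
Assume saturation: I_D = (k_n/2)(V_GS − V_t)² with V_GS = V_G − I_D·R_S = 3.91 − 0.33·I_D.
Substituting gives 0.0381·I_D² − 1.42·I_D + 1.15 = 0, with roots I_D = 0.828 or 36.4 mA.
The root I_D = 36.4 mA gives V_GS = -8.1 V ≤ V_t, so take I_D = 0.828 mA.
Then V_GS = 3.64 V and V_DS = V_DD − I_D(R_D+R_S) = 16 − 0.828×1.15 = 15 V.
Saturation requires V_DS ≥ V_GS − V_t = 1.54 V; 15 ≥ 1.54 ✓.

I_D ≈ 0.83 mA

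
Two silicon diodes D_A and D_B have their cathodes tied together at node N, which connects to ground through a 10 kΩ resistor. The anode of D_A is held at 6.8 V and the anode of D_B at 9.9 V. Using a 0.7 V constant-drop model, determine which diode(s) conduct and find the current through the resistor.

Only D_B conducts; I_R ≈ 0.92 mA

Assume both conduct. Then node N would need to be at both 6.8−0.7 = 6.1 V and 9.9−0.7 = 9.2 V, which is impossible.
Assume only D_B conducts: V_N = 9.9 − 0.7 = 9.2 V, so I_R = 9.2/10 = 0.92 mA.
Check D_A: its anode-to-cathode voltage is 6.8 − 9.2 = -2.4 V < 0.7 V, so it is off. The assumption is consistent.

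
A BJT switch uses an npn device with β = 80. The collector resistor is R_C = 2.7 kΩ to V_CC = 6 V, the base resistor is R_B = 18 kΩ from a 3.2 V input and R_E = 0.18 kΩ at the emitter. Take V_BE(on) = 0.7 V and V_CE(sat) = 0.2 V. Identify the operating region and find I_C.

Assume active: I_B = (3.2 − 0.7)/(18 + 81×0.18) = 0.0767 mA, I_C = β·I_B = 6.14 mA.
Then V_CE = 6 − 6.14×2.7 − 6.22×0.18 = -11.7 V < 0.2 V — the active assumption fails.
Re-solve with V_CE = 0.2 V. KCL at the emitter: V_E/R_E = (V_BB−0.7−V_E)/R_B + (V_CC−0.2−V_E)/R_C, giving V_E = 0.382 V.
I_C = (V_CC − 0.2 − V_E)/R_C = (5.8 − 0.382)/2.7 = 2.01 mA.
Check: I_B = (2.5 − 0.382)/18 = 0.118 mA, and β·I_B = 9.41 mA > I_C, confirming saturation.

saturation; I_C ≈ 2 mA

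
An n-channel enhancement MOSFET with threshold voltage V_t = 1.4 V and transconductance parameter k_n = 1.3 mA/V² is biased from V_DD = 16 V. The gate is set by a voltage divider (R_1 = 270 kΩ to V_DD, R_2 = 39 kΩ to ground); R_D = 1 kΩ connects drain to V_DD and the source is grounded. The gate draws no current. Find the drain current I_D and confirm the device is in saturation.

I_D ≈ 0.25 mA

V_G = V_DD·R_2/(R_1+R_2) = 16×39/309 = 2.02 V. With the source grounded, V_GS = V_G = 2.02 V.
Assume saturation: I_D = (k_n/2)(V_GS − V_t)² = (1.3/2)×(2.02 − 1.4)² = 0.65×0.619² = 0.249 mA.
V_DS = V_DD − I_D·R_D = 16 − 0.249×1 = 15.8 V.
Saturation requires V_DS ≥ V_GS − V_t = 0.619 V; 15.8 ≥ 0.619 ✓.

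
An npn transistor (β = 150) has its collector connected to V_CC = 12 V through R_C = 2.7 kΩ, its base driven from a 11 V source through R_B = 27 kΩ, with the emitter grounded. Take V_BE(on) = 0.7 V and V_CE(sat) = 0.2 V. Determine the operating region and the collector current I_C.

saturation; I_C ≈ 4.4 mA

Assume active: I_B = (11 − 0.7)/27 = 0.381 mA, giving I_C = β·I_B = 57.2 mA.
But then V_CE = 12 − 57.2×2.7 = -143 V < V_CE(sat) = 0.2 V — impossible in the active region.
So the transistor is saturated. With V_CE = 0.2 V, I_C = (V_CC − 0.2)/R_C = 11.8/2.7 = 4.37 mA.
Check: β·I_B = 57.2 mA > I_C = 4.37 mA, confirming saturation.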